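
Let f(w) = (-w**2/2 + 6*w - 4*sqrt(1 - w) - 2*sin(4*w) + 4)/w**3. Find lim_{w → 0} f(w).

Substitution gives 0/0 (the numerator vanishes to order 3).
Expand each term to order w^3: the coefficient of w^3 in -4·√(1 - w) is 1/4 and in -2·sin(4w) is 64/3.
Lower-order terms cancel with the polynomial part, so the numerator is (259/12)·w^3 + o(w^3), and the limit is (259/12)/(1) = 259/12.

259/12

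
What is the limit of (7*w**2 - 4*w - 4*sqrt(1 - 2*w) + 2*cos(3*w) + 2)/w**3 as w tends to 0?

2

Substitution gives 0/0; apply L'Hôpital's rule 3 times.
After differentiating numerator and denominator 3 times the quotient is (54*sin(3*w) + 12/(1 - 2*w)^(5/2))/(6); at w = 0 this is 2.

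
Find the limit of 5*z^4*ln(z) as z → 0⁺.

0

This is a 0·(−∞) form. Rewrite as 5·ln(z) / z^(−4) and apply L'Hôpital:
the derivative quotient is 5·(1/z) / (−4·z^(−5)) = (-5/4)·z^4 → 0.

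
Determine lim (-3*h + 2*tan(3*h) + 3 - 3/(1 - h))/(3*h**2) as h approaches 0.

Substitution gives 0/0 (the numerator vanishes to order 2).
Expand each term to order h^2: the coefficient of h^2 in -3·1/(1 - h) is -3 and in 2·tan(3h) is 0.
Lower-order terms cancel with the polynomial part, so the numerator is (-3)·h^2 + o(h^2), and the limit is (-3)/(3) = -1.

-1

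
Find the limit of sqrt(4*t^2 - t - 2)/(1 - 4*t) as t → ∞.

-1/2

For large |t|, √(4*t^2 - t - 2) ≈ √4·|t| and the denominator ≈ -4t.
Since t → +∞, |t| = t, giving √4/(-4) = -1/2.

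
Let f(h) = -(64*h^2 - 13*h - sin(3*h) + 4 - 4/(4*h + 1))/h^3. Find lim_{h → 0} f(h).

-521/2

Substitution gives 0/0 (the numerator vanishes to order 3).
Expand each term to order h^3: the coefficient of h^3 in -4·1/(1 + 4h) is 256 and in −sin(3h) is 9/2.
Lower-order terms cancel with the polynomial part, so the numerator is (521/2)·h^3 + o(h^3), and the limit is (521/2)/(-1) = -521/2.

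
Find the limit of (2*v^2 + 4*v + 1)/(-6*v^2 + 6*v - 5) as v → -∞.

Numerator and denominator both have degree 2.
Dividing every term by v^2, all lower-order terms vanish and the limit is the ratio of leading coefficients, 2/(-6) = -1/3.

-1/3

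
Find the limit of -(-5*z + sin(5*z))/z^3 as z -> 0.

Direct substitution gives 0/0.
Apply L'Hôpital: lim (5*cos(5*z) - 5)/(-3*z^2), still 0/0.
Apply L'Hôpital: lim (-25*sin(5*z))/(-6*z), still 0/0.
After 3 applications of L'Hôpital's rule the quotient is (-125*cos(5*z))/(-6); substituting z = 0 gives 125/6.

125/6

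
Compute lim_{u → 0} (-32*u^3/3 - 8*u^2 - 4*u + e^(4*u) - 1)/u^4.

Direct substitution gives 0/0.
Apply L'Hôpital: lim (-32*u^2 - 16*u + 4*e^(4*u) - 4)/(4*u^3), still 0/0.
Apply L'Hôpital: lim (-64*u + 16*e^(4*u) - 16)/(12*u^2), still 0/0.
Apply L'Hôpital: lim (64*e^(4*u) - 64)/(24*u), still 0/0.
After 4 applications of L'Hôpital's rule the quotient is (256*e^(4*u))/(24); substituting u = 0 gives 32/3.

32/3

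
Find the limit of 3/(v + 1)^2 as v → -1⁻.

As v → -1⁻, (v + 1) → 0⁻, so (v + 1)^2 → 0⁺ and 3/(v + 1)^2 → ∞.

∞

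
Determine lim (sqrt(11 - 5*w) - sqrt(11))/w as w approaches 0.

-5*√(11)/22

A 0/0 form; rationalise with √(11 - 5w) + √11. This collapses the numerator to -5w, leaving -5/(√(11 - 5w) + √11) → -5/(2√11) = -5*√(11)/22.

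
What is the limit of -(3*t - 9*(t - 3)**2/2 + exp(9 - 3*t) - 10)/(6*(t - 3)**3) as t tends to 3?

Direct substitution gives 0/0.
Apply L'Hôpital: lim (-9*t - 3*e^(9 - 3*t) + 30)/(-18*(t - 3)^2), still 0/0.
Apply L'Hôpital: lim (9*e^(9 - 3*t) - 9)/(108 - 36*t), still 0/0.
After 3 applications of L'Hôpital's rule the quotient is (-27*e^(9 - 3*t))/(-36); substituting t = 3 gives 3/4.

3/4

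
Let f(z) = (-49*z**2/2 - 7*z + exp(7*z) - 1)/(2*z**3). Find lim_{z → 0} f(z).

Direct substitution gives 0/0.
Apply L'Hôpital: lim (-49*z + 7*e^(7*z) - 7)/(6*z^2), still 0/0.
Apply L'Hôpital: lim (49*e^(7*z) - 49)/(12*z), still 0/0.
After 3 applications of L'Hôpital's rule the quotient is (343*e^(7*z))/(12); substituting z = 0 gives 343/12.

343/12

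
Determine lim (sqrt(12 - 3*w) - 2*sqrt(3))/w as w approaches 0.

-√(3)/4

A 0/0 form; rationalise with √(12 - 3w) + √12. This collapses the numerator to -3w, leaving -3/(√(12 - 3w) + √12) → -3/(2√12) = -√(3)/4.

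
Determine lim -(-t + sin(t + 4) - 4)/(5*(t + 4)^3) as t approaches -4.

Direct substitution gives 0/0.
Apply L'Hôpital: lim (cos(t + 4) - 1)/(-15*(t + 4)^2), still 0/0.
Apply L'Hôpital: lim (-sin(t + 4))/(-30*t - 120), still 0/0.
After 3 applications of L'Hôpital's rule the quotient is (-cos(t + 4))/(-30); substituting t = -4 gives 1/30.

1/30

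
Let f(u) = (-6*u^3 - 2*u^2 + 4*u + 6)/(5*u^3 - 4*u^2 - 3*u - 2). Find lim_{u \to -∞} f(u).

-6/5

Numerator and denominator both have degree 3.
Dividing every term by u^3, all lower-order terms vanish and the limit is the ratio of leading coefficients, -6/(5) = -6/5.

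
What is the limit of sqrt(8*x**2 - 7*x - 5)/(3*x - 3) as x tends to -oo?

For large |x|, √(8*x^2 - 7*x - 5) ≈ √8·|x| and the denominator ≈ 3x.
Since x → −∞, |x| = −x, giving −√8/(3) = -2*√(2)/3.

-2*√(2)/3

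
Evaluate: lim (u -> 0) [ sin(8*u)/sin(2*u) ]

Substitution gives 0/0.
Divide numerator and denominator by u: sin(8u)/u → 8 and sin(2u)/u → 2, so the limit is 1·8/2 = 4.

4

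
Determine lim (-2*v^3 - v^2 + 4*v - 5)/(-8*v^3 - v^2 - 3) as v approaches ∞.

1/4

Numerator and denominator both have degree 3.
Dividing every term by v^3, all lower-order terms vanish and the limit is the ratio of leading coefficients, -2/(-8) = 1/4.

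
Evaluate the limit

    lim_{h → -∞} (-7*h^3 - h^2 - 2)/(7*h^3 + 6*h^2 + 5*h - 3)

Numerator and denominator both have degree 3.
Dividing every term by h^3, all lower-order terms vanish and the limit is the ratio of leading coefficients, -7/(7) = -1.

-1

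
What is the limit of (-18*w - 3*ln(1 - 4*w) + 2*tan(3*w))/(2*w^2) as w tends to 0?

12

Substitution gives 0/0; apply L'Hôpital's rule 2 times.
After differentiating numerator and denominator 2 times the quotient is (36*tan(3*w)/cos(3*w)^2 + 48/(4*w - 1)^2)/(4); at w = 0 this is 12.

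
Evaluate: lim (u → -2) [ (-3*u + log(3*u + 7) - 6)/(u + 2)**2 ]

Direct substitution gives 0/0.
Apply L'Hôpital: lim (-3 + 3/(3*u + 7))/(2*u + 4), still 0/0.
After 2 applications of L'Hôpital's rule the quotient is (-9/(3*u + 7)^2)/(2); substituting u = -2 gives -9/2.

-9/2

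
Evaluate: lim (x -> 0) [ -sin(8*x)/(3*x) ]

-8/3

Substitution gives 0/0.
Write it as (8/(-3))·sin(8x)/(8x); since sin(u)/u → 1, the limit is -8/3.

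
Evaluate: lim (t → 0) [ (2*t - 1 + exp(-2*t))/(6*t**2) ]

Direct substitution gives 0/0.
Apply L'Hôpital: lim (2 - 2*e^(-2*t))/(12*t), still 0/0.
After 2 applications of L'Hôpital's rule the quotient is (4*e^(-2*t))/(12); substituting t = 0 gives 1/3.

1/3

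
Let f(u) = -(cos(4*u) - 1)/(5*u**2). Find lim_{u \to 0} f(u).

Direct substitution gives 0/0.
Apply L'Hôpital: lim (-4*sin(4*u))/(-10*u), still 0/0.
After 2 applications of L'Hôpital's rule the quotient is (-16*cos(4*u))/(-10); substituting u = 0 gives 8/5.

8/5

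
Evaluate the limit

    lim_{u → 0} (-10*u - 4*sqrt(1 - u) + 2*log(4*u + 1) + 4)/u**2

Substitution gives 0/0 (the numerator vanishes to order 2).
Expand each term to order u^2: the coefficient of u^2 in 2·ln(1 + 4u) is -16 and in -4·√(1 - u) is 1/2.
Lower-order terms cancel with the polynomial part, so the numerator is (-31/2)·u^2 + o(u^2), and the limit is (-31/2)/(1) = -31/2.

-31/2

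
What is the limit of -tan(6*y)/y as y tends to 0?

Substitution gives 0/0.
Since tan(u)/u → 1 as u → 0, tan(6y)/(6y) → 1 and the limit is 6/(-1) = -6.

-6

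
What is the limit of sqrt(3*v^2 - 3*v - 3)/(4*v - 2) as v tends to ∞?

For large |v|, √(3*v^2 - 3*v - 3) ≈ √3·|v| and the denominator ≈ 4v.
Since v → +∞, |v| = v, giving √3/(4) = √(3)/4.

√(3)/4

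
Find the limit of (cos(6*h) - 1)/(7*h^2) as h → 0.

Direct substitution gives 0/0.
Apply L'Hôpital: lim (-6*sin(6*h))/(14*h), still 0/0.
After 2 applications of L'Hôpital's rule the quotient is (-36*cos(6*h))/(14); substituting h = 0 gives -18/7.

-18/7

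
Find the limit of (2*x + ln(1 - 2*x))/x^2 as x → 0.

-2

Direct substitution gives 0/0.
Apply L'Hôpital: lim (2 - 2/(1 - 2*x))/(2*x), still 0/0.
After 2 applications of L'Hôpital's rule the quotient is (-4/(1 - 2*x)^2)/(2); substituting x = 0 gives -2.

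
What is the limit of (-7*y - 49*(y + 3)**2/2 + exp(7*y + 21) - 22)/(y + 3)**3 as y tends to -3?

343/6

Direct substitution gives 0/0.
Apply L'Hôpital: lim (-49*y + 7*e^(7*y + 21) - 154)/(3*(y + 3)^2), still 0/0.
Apply L'Hôpital: lim (49*e^(7*y + 21) - 49)/(6*y + 18), still 0/0.
After 3 applications of L'Hôpital's rule the quotient is (343*e^(7*y + 21))/(6); substituting y = -3 gives 343/6.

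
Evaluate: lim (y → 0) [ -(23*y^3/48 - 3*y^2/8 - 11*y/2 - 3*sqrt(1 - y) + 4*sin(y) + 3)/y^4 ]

Substitution gives 0/0; apply L'Hôpital's rule 4 times.
After differentiating numerator and denominator 4 times the quotient is (4*sin(y) + 45/(16*(1 - y)^(7/2)))/(-24); at y = 0 this is -15/128.

-15/128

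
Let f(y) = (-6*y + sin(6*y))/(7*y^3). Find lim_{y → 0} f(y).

-36/7

Direct substitution gives 0/0.
Apply L'Hôpital: lim (6*cos(6*y) - 6)/(21*y^2), still 0/0.
Apply L'Hôpital: lim (-36*sin(6*y))/(42*y), still 0/0.
After 3 applications of L'Hôpital's rule the quotient is (-216*cos(6*y))/(42); substituting y = 0 gives -36/7.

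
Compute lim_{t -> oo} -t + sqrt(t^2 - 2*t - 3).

-1

An ∞ − ∞ form. Rationalising with the conjugate, the difference becomes (-2t - 3) / (√(t^2 - 2*t - 3) + t).
For large t the denominator behaves like 2·t, so the quotient tends to -2/2 = -1.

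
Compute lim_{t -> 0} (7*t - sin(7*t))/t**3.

343/6

Direct substitution gives 0/0.
Apply L'Hôpital: lim (7 - 7*cos(7*t))/(3*t^2), still 0/0.
Apply L'Hôpital: lim (49*sin(7*t))/(6*t), still 0/0.
After 3 applications of L'Hôpital's rule the quotient is (343*cos(7*t))/(6); substituting t = 0 gives 343/6.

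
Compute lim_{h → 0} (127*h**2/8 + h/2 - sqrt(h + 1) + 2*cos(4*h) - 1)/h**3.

-1/16

Substitution gives 0/0; apply L'Hôpital's rule 3 times.
After differentiating numerator and denominator 3 times the quotient is (128*sin(4*h) - 3/(8*(h + 1)^(5/2)))/(6); at h = 0 this is -1/16.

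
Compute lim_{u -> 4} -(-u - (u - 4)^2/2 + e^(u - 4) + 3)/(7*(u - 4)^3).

-1/42

Direct substitution gives 0/0.
Apply L'Hôpital: lim (-u + e^(u - 4) + 3)/(-21*(u - 4)^2), still 0/0.
Apply L'Hôpital: lim (e^(u - 4) - 1)/(168 - 42*u), still 0/0.
After 3 applications of L'Hôpital's rule the quotient is (e^(u - 4))/(-42); substituting u = 4 gives -1/42.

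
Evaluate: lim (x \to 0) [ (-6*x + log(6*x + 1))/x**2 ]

Direct substitution gives 0/0.
Apply L'Hôpital: lim (-6 + 6/(6*x + 1))/(2*x), still 0/0.
After 2 applications of L'Hôpital's rule the quotient is (-36/(6*x + 1)^2)/(2); substituting x = 0 gives -18.

-18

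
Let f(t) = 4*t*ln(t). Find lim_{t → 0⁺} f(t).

This is a 0·(−∞) form. Rewrite as 4·ln(t) / t^(−1) and apply L'Hôpital:
the derivative quotient is 4·(1/t) / (−1·t^(−2)) = (-4/1)·t^1 → 0.

0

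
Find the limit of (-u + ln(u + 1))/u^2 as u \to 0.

Direct substitution gives 0/0.
Apply L'Hôpital: lim (-1 + 1/(u + 1))/(2*u), still 0/0.
After 2 applications of L'Hôpital's rule the quotient is (-1/(u + 1)^2)/(2); substituting u = 0 gives -1/2.

-1/2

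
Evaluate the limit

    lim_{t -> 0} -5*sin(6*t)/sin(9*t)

Substitution gives 0/0.
Divide numerator and denominator by t: sin(6t)/t → 6 and sin(9t)/t → 9, so the limit is -5·6/9 = -10/3.

-10/3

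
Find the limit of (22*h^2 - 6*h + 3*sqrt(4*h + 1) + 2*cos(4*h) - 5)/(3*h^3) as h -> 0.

4

Substitution gives 0/0; apply L'Hôpital's rule 3 times.
After differentiating numerator and denominator 3 times the quotient is (128*sin(4*h) + 72/(4*h + 1)^(5/2))/(18); at h = 0 this is 4.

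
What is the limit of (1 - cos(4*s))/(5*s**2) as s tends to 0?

8/5

Substitution gives 0/0.
Use (1 − cos u)/u² → 1/2 with u = 4s: the limit is 4²/(2·5) = 8/5.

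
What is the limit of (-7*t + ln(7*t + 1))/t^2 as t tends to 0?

-49/2

Direct substitution gives 0/0.
Apply L'Hôpital: lim (-7 + 7/(7*t + 1))/(2*t), still 0/0.
After 2 applications of L'Hôpital's rule the quotient is (-49/(7*t + 1)^2)/(2); substituting t = 0 gives -49/2.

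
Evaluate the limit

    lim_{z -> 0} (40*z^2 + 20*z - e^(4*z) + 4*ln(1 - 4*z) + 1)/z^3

Substitution gives 0/0 (the numerator vanishes to order 3).
Expand each term to order z^3: the coefficient of z^3 in 4·ln(1 - 4z) is -256/3 and in −e^(4z) is -32/3.
Lower-order terms cancel with the polynomial part, so the numerator is (-96)·z^3 + o(z^3), and the limit is (-96)/(1) = -96.

-96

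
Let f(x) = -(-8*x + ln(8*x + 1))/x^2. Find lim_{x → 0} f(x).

32

Direct substitution gives 0/0.
Apply L'Hôpital: lim (-8 + 8/(8*x + 1))/(-2*x), still 0/0.
After 2 applications of L'Hôpital's rule the quotient is (-64/(8*x + 1)^2)/(-2); substituting x = 0 gives 32.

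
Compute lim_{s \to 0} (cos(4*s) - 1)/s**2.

-8

Direct substitution gives 0/0.
Apply L'Hôpital: lim (-4*sin(4*s))/(2*s), still 0/0.
After 2 applications of L'Hôpital's rule the quotient is (-16*cos(4*s))/(2); substituting s = 0 gives -8.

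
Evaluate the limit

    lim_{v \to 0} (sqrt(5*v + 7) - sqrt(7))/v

Substitution gives 0/0. Multiply numerator and denominator by the conjugate √(7 + 5v) + √7.
The numerator becomes (7 + 5v) − 7 = 5v, so the expression simplifies to 5/(√(7 + 5v) + √7).
Letting v → 0 gives 5/(2√7) = 5*√(7)/14.

5*√(7)/14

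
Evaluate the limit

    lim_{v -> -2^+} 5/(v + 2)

∞

As v → -2⁺, (v + 2) → 0⁺, so (v + 2)^1 → 0⁺ and 5/(v + 2)^1 → ∞.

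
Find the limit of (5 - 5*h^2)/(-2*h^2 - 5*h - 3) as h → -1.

Since h = -1 makes numerator and denominator zero, (h + 1) divides both.
Cancelling it gives (5 - 5*h)/(-2*h - 3); now plug in h = -1 to get -10.

-10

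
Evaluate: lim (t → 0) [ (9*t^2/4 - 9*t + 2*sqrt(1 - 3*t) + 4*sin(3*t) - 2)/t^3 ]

-171/8

Substitution gives 0/0 (the numerator vanishes to order 3).
Expand each term to order t^3: the coefficient of t^3 in 4·sin(3t) is -18 and in 2·√(1 - 3t) is -27/8.
Lower-order terms cancel with the polynomial part, so the numerator is (-171/8)·t^3 + o(t^3), and the limit is (-171/8)/(1) = -171/8.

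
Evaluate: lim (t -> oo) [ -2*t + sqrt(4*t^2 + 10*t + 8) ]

5/2

An ∞ − ∞ form. Rationalising with the conjugate, the difference becomes (10t + 8) / (√(4*t^2 + 10*t + 8) + 2t).
For large t the denominator behaves like 2·2t, so the quotient tends to 10/4 = 5/2.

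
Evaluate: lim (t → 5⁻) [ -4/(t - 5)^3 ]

∞

As t → 5⁻, (t - 5) → 0⁻, so (t - 5)^3 → 0⁻ and -4/(t - 5)^3 → ∞.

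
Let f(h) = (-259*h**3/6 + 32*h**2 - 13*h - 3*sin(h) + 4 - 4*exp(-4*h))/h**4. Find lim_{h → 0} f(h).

-128/3

Substitution gives 0/0 (the numerator vanishes to order 4).
Expand each term to order h^4: the coefficient of h^4 in -4·e^(-4h) is -128/3 and in -3·sin(h) is 0.
Lower-order terms cancel with the polynomial part, so the numerator is (-128/3)·h^4 + o(h^4), and the limit is (-128/3)/(1) = -128/3.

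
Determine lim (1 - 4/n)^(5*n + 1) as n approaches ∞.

e^(-20)

Write it as [(1 - 4/n)^n]^(5) · (1 - 4/n)^(1). The bracketed term tends to e^(-4) and the second factor to 1, so the limit is e^(-20).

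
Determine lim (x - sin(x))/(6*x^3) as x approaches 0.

1/36

Direct substitution gives 0/0.
Apply L'Hôpital: lim (1 - cos(x))/(18*x^2), still 0/0.
Apply L'Hôpital: lim (sin(x))/(36*x), still 0/0.
After 3 applications of L'Hôpital's rule the quotient is (cos(x))/(36); substituting x = 0 gives 1/36.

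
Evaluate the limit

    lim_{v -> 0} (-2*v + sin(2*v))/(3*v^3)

-4/9

Direct substitution gives 0/0.
Apply L'Hôpital: lim (2*cos(2*v) - 2)/(9*v^2), still 0/0.
Apply L'Hôpital: lim (-4*sin(2*v))/(18*v), still 0/0.
After 3 applications of L'Hôpital's rule the quotient is (-8*cos(2*v))/(18); substituting v = 0 gives -4/9.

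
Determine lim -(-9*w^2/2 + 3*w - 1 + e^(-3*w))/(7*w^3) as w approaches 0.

9/14

Direct substitution gives 0/0.
Apply L'Hôpital: lim (-9*w + 3 - 3*e^(-3*w))/(-21*w^2), still 0/0.
Apply L'Hôpital: lim (-9 + 9*e^(-3*w))/(-42*w), still 0/0.
After 3 applications of L'Hôpital's rule the quotient is (-27*e^(-3*w))/(-42); substituting w = 0 gives 9/14.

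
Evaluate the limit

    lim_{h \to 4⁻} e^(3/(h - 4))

As h → 4⁻, 3/(h - 4) → −∞, so e^(3/(h - 4)) → 0.

0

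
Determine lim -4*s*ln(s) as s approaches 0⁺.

This is a 0·(−∞) form. Rewrite as -4·ln(s) / s^(−1) and apply L'Hôpital:
the derivative quotient is -4·(1/s) / (−1·s^(−2)) = (4/1)·s^1 → 0.

0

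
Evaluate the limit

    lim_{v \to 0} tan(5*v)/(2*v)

5/2

Substitution gives 0/0.
Since tan(u)/u → 1 as u → 0, tan(5v)/(5v) → 1 and the limit is 5/2.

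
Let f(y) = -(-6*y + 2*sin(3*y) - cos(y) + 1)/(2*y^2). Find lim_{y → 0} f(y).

Substitution gives 0/0; apply L'Hôpital's rule 2 times.
After differentiating numerator and denominator 2 times the quotient is (-18*sin(3*y) + cos(y))/(-4); at y = 0 this is -1/4.

-1/4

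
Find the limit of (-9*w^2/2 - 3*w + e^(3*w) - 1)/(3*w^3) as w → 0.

3/2

Direct substitution gives 0/0.
Apply L'Hôpital: lim (-9*w + 3*e^(3*w) - 3)/(9*w^2), still 0/0.
Apply L'Hôpital: lim (9*e^(3*w) - 9)/(18*w), still 0/0.
After 3 applications of L'Hôpital's rule the quotient is (27*e^(3*w))/(18); substituting w = 0 gives 3/2.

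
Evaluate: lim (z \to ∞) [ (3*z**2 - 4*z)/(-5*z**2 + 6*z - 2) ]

-3/5

Numerator and denominator both have degree 2.
Dividing every term by z^2, all lower-order terms vanish and the limit is the ratio of leading coefficients, 3/(-5) = -3/5.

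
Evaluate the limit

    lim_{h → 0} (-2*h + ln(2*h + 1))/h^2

-2

Direct substitution gives 0/0.
Apply L'Hôpital: lim (-2 + 2/(2*h + 1))/(2*h), still 0/0.
After 2 applications of L'Hôpital's rule the quotient is (-4/(2*h + 1)^2)/(2); substituting h = 0 gives -2.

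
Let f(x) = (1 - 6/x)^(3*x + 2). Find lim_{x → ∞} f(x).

e^(-18)

Let L be the limit and take ln: ln L = lim (3x + 2)·ln(1 - 6/x) = lim (3x + 2)·(-6/x + O(1/x²)) = -18.
Hence L = e^(-18).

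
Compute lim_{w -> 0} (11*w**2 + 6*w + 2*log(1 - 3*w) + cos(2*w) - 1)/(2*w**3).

-9

Substitution gives 0/0 (the numerator vanishes to order 3).
Expand each term to order w^3: the coefficient of w^3 in cos(2w) is 0 and in 2·ln(1 - 3w) is -18.
Lower-order terms cancel with the polynomial part, so the numerator is (-18)·w^3 + o(w^3), and the limit is (-18)/(2) = -9.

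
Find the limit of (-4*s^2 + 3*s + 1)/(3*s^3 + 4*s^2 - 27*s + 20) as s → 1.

Since s = 1 makes numerator and denominator zero, (s - 1) divides both.
Cancelling it gives (-4*s - 1)/(3*s^2 + 7*s - 20); now plug in s = 1 to get 1/2.

1/2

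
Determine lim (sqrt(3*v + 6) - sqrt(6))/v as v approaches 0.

A 0/0 form; rationalise with √(6 + 3v) + √6. This collapses the numerator to 3v, leaving 3/(√(6 + 3v) + √6) → 3/(2√6) = √(6)/4.

√(6)/4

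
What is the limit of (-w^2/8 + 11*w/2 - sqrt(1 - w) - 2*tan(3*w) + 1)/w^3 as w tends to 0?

Substitution gives 0/0; apply L'Hôpital's rule 3 times.
After differentiating numerator and denominator 3 times the quotient is (3*(1152*(1 - w)^(5/2)*(cos(6*w) - 2)/(cos(6*w) + 1)^2 + 1)/(8*(1 - w)^(5/2)))/(6); at w = 0 this is -287/16.

-287/16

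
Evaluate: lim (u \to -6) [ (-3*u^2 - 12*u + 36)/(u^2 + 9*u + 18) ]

Direct substitution gives 0/0, so factor. Both numerator and denominator have (u + 6) as a factor.
After cancelling, the expression reduces to (6 - 3*u)/(u + 3).
Substituting u = -6 gives -8.

-8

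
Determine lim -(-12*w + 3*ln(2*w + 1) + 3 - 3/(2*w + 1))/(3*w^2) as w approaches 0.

6

Substitution gives 0/0 (the numerator vanishes to order 2).
Expand each term to order w^2: the coefficient of w^2 in -3·1/(1 + 2w) is -12 and in 3·ln(1 + 2w) is -6.
Lower-order terms cancel with the polynomial part, so the numerator is (-18)·w^2 + o(w^2), and the limit is (-18)/(-3) = 6.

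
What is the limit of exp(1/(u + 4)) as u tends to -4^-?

0

As u → -4⁻, 1/(u + 4) → −∞, so e^(1/(u + 4)) → 0.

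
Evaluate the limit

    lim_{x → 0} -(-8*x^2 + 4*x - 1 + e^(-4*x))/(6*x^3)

16/9

Direct substitution gives 0/0.
Apply L'Hôpital: lim (-16*x + 4 - 4*e^(-4*x))/(-18*x^2), still 0/0.
Apply L'Hôpital: lim (-16 + 16*e^(-4*x))/(-36*x), still 0/0.
After 3 applications of L'Hôpital's rule the quotient is (-64*e^(-4*x))/(-36); substituting x = 0 gives 16/9.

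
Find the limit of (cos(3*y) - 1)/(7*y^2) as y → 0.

-9/14

Direct substitution gives 0/0.
Apply L'Hôpital: lim (-3*sin(3*y))/(14*y), still 0/0.
After 2 applications of L'Hôpital's rule the quotient is (-9*cos(3*y))/(14); substituting y = 0 gives -9/14.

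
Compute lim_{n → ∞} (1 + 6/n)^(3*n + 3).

e^(18)

Write it as [(1 + 6/n)^n]^(3) · (1 + 6/n)^(3). The bracketed term tends to e^(6) and the second factor to 1, so the limit is e^(18).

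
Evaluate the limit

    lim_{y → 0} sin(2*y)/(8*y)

1/4

Substitution gives 0/0.
Write it as (2/8)·sin(2y)/(2y); since sin(u)/u → 1, the limit is 1/4.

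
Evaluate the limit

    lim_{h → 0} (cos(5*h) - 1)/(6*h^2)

Direct substitution gives 0/0.
Apply L'Hôpital: lim (-5*sin(5*h))/(12*h), still 0/0.
After 2 applications of L'Hôpital's rule the quotient is (-25*cos(5*h))/(12); substituting h = 0 gives -25/12.

-25/12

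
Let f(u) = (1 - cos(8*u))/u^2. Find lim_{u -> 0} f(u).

32

Substitution gives 0/0.
Use (1 − cos θ)/θ² → 1/2 with θ = 8u: the limit is 8²/(2·1) = 32.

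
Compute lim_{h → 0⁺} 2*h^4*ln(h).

0

This is a 0·(−∞) form. Rewrite as 2·ln(h) / h^(−4) and apply L'Hôpital:
the derivative quotient is 2·(1/h) / (−4·h^(−5)) = (-2/4)·h^4 → 0.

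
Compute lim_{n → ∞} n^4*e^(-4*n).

0

Write as n^4/e^{4n}, an ∞/∞ form.
Exponential growth dominates any polynomial, so repeated L'Hôpital (or the standard result) gives 0.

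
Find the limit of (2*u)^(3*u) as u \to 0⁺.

Base → 0⁺ and exponent → 0⁺: a 0^0 form.
Take logs: 3u·ln(2u). This is 0·(−∞); rewriting as ln(2u)/(1/(3u)) and applying L'Hôpital gives 0.
Hence the limit is e^0 = 1.

1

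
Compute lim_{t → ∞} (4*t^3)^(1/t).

Base → ∞ and exponent → 0: an ∞^0 form.
Take logs: (1/t)·ln(4·t^3) = (ln 4 + 3·ln t)/t → 0.
So the limit is e^0 = 1.

1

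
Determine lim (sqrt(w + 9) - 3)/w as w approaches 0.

Substitution gives 0/0. Multiply numerator and denominator by the conjugate √(9 + w) + √9.
The numerator becomes (9 + w) − 9 = w, so the expression simplifies to 1/(√(9 + w) + √9).
Letting w → 0 gives 1/(2√9) = 1/6.

1/6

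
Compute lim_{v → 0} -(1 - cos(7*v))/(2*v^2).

-49/4

Substitution gives 0/0.
Use (1 − cos u)/u² → 1/2 with u = 7v: the limit is 7²/(2·(-2)) = -49/4.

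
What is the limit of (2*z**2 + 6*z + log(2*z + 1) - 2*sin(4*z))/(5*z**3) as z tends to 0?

24/5

Substitution gives 0/0; apply L'Hôpital's rule 3 times.
After differentiating numerator and denominator 3 times the quotient is (128*cos(4*z) + 16/(2*z + 1)^3)/(30); at z = 0 this is 24/5.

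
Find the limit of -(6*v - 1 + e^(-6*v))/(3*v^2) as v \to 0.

-6

Direct substitution gives 0/0.
Apply L'Hôpital: lim (6 - 6*e^(-6*v))/(-6*v), still 0/0.
After 2 applications of L'Hôpital's rule the quotient is (36*e^(-6*v))/(-6); substituting v = 0 gives -6.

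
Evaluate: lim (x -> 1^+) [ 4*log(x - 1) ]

-∞

As x → 1⁺, x - 1 → 0⁺ and ln(x - 1) → −∞.
Multiplying by 4 gives -∞.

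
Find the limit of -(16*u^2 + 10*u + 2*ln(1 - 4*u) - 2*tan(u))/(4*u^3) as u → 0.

65/6

Substitution gives 0/0; apply L'Hôpital's rule 3 times.
After differentiating numerator and denominator 3 times the quotient is (8/cos(u)^2 - 12/cos(u)^4 + 256/(4*u - 1)^3)/(-24); at u = 0 this is 65/6.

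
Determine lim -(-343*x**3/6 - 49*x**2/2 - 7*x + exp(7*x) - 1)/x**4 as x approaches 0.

-2401/24

Direct substitution gives 0/0.
Apply L'Hôpital: lim (-343*x^2/2 - 49*x + 7*e^(7*x) - 7)/(-4*x^3), still 0/0.
Apply L'Hôpital: lim (-343*x + 49*e^(7*x) - 49)/(-12*x^2), still 0/0.
Apply L'Hôpital: lim (343*e^(7*x) - 343)/(-24*x), still 0/0.
After 4 applications of L'Hôpital's rule the quotient is (2401*e^(7*x))/(-24); substituting x = 0 gives -2401/24.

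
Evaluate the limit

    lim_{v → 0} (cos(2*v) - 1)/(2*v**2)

-1

Direct substitution gives 0/0.
Apply L'Hôpital: lim (-2*sin(2*v))/(4*v), still 0/0.
After 2 applications of L'Hôpital's rule the quotient is (-4*cos(2*v))/(4); substituting v = 0 gives -1.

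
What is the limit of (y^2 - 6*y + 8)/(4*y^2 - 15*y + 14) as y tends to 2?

At y = 2 both the top and bottom vanish — a removable singularity. Factoring out (y - 2) from each leaves (y - 4)/(4*y - 7), which at y = 2 equals -2.

-2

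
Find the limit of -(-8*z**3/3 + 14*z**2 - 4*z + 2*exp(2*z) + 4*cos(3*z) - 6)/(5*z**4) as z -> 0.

-89/30

Substitution gives 0/0 (the numerator vanishes to order 4).
Expand each term to order z^4: the coefficient of z^4 in 2·e^(2z) is 4/3 and in 4·cos(3z) is 27/2.
Lower-order terms cancel with the polynomial part, so the numerator is (89/6)·z^4 + o(z^4), and the limit is (89/6)/(-5) = -89/30.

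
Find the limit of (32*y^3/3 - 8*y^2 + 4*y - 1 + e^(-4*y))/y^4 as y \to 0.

Direct substitution gives 0/0.
Apply L'Hôpital: lim (32*y^2 - 16*y + 4 - 4*e^(-4*y))/(4*y^3), still 0/0.
Apply L'Hôpital: lim (64*y - 16 + 16*e^(-4*y))/(12*y^2), still 0/0.
Apply L'Hôpital: lim (64 - 64*e^(-4*y))/(24*y), still 0/0.
After 4 applications of L'Hôpital's rule the quotient is (256*e^(-4*y))/(24); substituting y = 0 gives 32/3.

32/3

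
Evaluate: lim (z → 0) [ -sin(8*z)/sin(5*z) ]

Substitution gives 0/0.
Divide numerator and denominator by z: sin(8z)/z → 8 and sin(5z)/z → 5, so the limit is -1·8/5 = -8/5.

-8/5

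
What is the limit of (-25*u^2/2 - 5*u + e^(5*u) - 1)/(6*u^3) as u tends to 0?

Direct substitution gives 0/0.
Apply L'Hôpital: lim (-25*u + 5*e^(5*u) - 5)/(18*u^2), still 0/0.
Apply L'Hôpital: lim (25*e^(5*u) - 25)/(36*u), still 0/0.
After 3 applications of L'Hôpital's rule the quotient is (125*e^(5*u))/(36); substituting u = 0 gives 125/36.

125/36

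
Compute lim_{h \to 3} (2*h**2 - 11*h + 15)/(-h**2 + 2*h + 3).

-1/4

At h = 3 both the top and bottom vanish — a removable singularity. Factoring out (h - 3) from each leaves (2*h - 5)/(-h - 1), which at h = 3 equals -1/4.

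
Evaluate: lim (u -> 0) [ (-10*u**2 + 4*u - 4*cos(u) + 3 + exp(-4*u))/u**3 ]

Substitution gives 0/0; apply L'Hôpital's rule 3 times.
After differentiating numerator and denominator 3 times the quotient is (-4*sin(u) - 64*e^(-4*u))/(6); at u = 0 this is -32/3.

-32/3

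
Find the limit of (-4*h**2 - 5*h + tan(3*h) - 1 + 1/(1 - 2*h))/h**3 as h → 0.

17

Substitution gives 0/0; apply L'Hôpital's rule 3 times.
After differentiating numerator and denominator 3 times the quotient is (162*tan(3*h)^2/cos(3*h)^2 + 54/cos(3*h)^2 + 48/(2*h - 1)^4)/(6); at h = 0 this is 17.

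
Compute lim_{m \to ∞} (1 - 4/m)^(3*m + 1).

Write it as [(1 - 4/m)^m]^(3) · (1 - 4/m)^(1). The bracketed term tends to e^(-4) and the second factor to 1, so the limit is e^(-12).

e^(-12)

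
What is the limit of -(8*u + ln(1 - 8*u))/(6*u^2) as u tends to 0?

16/3

Direct substitution gives 0/0.
Apply L'Hôpital: lim (8 - 8/(1 - 8*u))/(-12*u), still 0/0.
After 2 applications of L'Hôpital's rule the quotient is (-64/(1 - 8*u)^2)/(-12); substituting u = 0 gives 16/3.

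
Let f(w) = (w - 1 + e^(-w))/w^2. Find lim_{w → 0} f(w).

Direct substitution gives 0/0.
Apply L'Hôpital: lim (1 - e^(-w))/(2*w), still 0/0.
After 2 applications of L'Hôpital's rule the quotient is (e^(-w))/(2); substituting w = 0 gives 1/2.

1/2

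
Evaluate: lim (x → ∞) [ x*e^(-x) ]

Write as x^1/e^{1x}, an ∞/∞ form.
Exponential growth dominates any polynomial, so repeated L'Hôpital (or the standard result) gives 0.

0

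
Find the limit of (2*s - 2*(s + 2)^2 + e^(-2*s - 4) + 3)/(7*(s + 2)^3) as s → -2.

Direct substitution gives 0/0.
Apply L'Hôpital: lim (-4*s - 2*e^(-2*s - 4) - 6)/(21*(s + 2)^2), still 0/0.
Apply L'Hôpital: lim (4*e^(-2*s - 4) - 4)/(42*s + 84), still 0/0.
After 3 applications of L'Hôpital's rule the quotient is (-8*e^(-2*s - 4))/(42); substituting s = -2 gives -4/21.

-4/21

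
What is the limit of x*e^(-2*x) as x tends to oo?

0

Write as x^1/e^{2x}, an ∞/∞ form.
Exponential growth dominates any polynomial, so repeated L'Hôpital (or the standard result) gives 0.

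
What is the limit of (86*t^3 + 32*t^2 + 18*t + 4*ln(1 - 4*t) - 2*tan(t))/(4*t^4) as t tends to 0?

Substitution gives 0/0; apply L'Hôpital's rule 4 times.
After differentiating numerator and denominator 4 times the quotient is (16*tan(t)/cos(t)^2 - 48*tan(t)/cos(t)^4 - 6144/(4*t - 1)^4)/(96); at t = 0 this is -64.

-64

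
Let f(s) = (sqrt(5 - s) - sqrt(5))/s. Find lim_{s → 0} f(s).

-√(5)/10

A 0/0 form; rationalise with √(5 - s) + √5. This collapses the numerator to -s, leaving -1/(√(5 - s) + √5) → -1/(2√5) = -√(5)/10.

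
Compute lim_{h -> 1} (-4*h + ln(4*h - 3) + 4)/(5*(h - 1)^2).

Direct substitution gives 0/0.
Apply L'Hôpital: lim (-4 + 4/(4*h - 3))/(10*h - 10), still 0/0.
After 2 applications of L'Hôpital's rule the quotient is (-16/(4*h - 3)^2)/(10); substituting h = 1 gives -8/5.

-8/5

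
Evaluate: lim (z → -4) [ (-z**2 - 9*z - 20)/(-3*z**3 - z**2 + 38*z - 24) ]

Direct substitution gives 0/0, so factor. Both numerator and denominator have (z + 4) as a factor.
After cancelling, the expression reduces to (-z - 5)/(-3*z^2 + 11*z - 6).
Substituting z = -4 gives 1/98.

1/98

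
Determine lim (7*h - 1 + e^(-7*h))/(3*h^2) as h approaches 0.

Direct substitution gives 0/0.
Apply L'Hôpital: lim (7 - 7*e^(-7*h))/(6*h), still 0/0.
After 2 applications of L'Hôpital's rule the quotient is (49*e^(-7*h))/(6); substituting h = 0 gives 49/6.

49/6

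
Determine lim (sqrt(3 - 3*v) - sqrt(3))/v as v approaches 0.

Substitution gives 0/0. Multiply numerator and denominator by the conjugate √(3 - 3v) + √3.
The numerator becomes (3 - 3v) − 3 = -3v, so the expression simplifies to -3/(√(3 - 3v) + √3).
Letting v → 0 gives -3/(2√3) = -√(3)/2.

-√(3)/2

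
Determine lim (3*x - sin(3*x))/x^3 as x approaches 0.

Direct substitution gives 0/0.
Apply L'Hôpital: lim (3 - 3*cos(3*x))/(3*x^2), still 0/0.
Apply L'Hôpital: lim (9*sin(3*x))/(6*x), still 0/0.
After 3 applications of L'Hôpital's rule the quotient is (27*cos(3*x))/(6); substituting x = 0 gives 9/2.

9/2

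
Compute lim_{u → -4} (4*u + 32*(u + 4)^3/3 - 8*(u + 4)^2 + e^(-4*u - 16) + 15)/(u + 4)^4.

32/3

Direct substitution gives 0/0.
Apply L'Hôpital: lim (-16*u + 32*(u + 4)^2 - 4*e^(-4*u - 16) - 60)/(4*(u + 4)^3), still 0/0.
Apply L'Hôpital: lim (64*u + 16*e^(-4*u - 16) + 240)/(12*(u + 4)^2), still 0/0.
Apply L'Hôpital: lim (64 - 64*e^(-4*u - 16))/(24*u + 96), still 0/0.
After 4 applications of L'Hôpital's rule the quotient is (256*e^(-4*u - 16))/(24); substituting u = -4 gives 32/3.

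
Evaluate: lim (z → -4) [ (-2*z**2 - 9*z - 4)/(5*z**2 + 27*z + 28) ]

At z = -4 both the top and bottom vanish — a removable singularity. Factoring out (z + 4) from each leaves (-2*z - 1)/(5*z + 7), which at z = -4 equals -7/13.

-7/13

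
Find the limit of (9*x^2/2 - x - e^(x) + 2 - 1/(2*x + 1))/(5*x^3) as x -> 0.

47/30

Substitution gives 0/0 (the numerator vanishes to order 3).
Expand each term to order x^3: the coefficient of x^3 in −1/(1 + 2x) is 8 and in −e^(x) is -1/6.
Lower-order terms cancel with the polynomial part, so the numerator is (47/6)·x^3 + o(x^3), and the limit is (47/6)/(5) = 47/30.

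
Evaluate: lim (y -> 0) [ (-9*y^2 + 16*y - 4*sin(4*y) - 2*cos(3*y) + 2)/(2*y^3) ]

64/3

Substitution gives 0/0 (the numerator vanishes to order 3).
Expand each term to order y^3: the coefficient of y^3 in -4·sin(4y) is 128/3 and in -2·cos(3y) is 0.
Lower-order terms cancel with the polynomial part, so the numerator is (128/3)·y^3 + o(y^3), and the limit is (128/3)/(2) = 64/3.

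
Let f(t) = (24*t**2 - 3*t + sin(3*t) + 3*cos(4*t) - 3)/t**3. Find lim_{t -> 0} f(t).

-9/2

Substitution gives 0/0 (the numerator vanishes to order 3).
Expand each term to order t^3: the coefficient of t^3 in sin(3t) is -9/2 and in 3·cos(4t) is 0.
Lower-order terms cancel with the polynomial part, so the numerator is (-9/2)·t^3 + o(t^3), and the limit is (-9/2)/(1) = -9/2.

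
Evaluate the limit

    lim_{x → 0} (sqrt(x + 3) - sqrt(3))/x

Substitution gives 0/0. Multiply numerator and denominator by the conjugate √(3 + x) + √3.
The numerator becomes (3 + x) − 3 = x, so the expression simplifies to 1/(√(3 + x) + √3).
Letting x → 0 gives 1/(2√3) = √(3)/6.

√(3)/6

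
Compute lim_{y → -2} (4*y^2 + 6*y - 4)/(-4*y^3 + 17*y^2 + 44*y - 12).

Direct substitution gives 0/0, so factor. Both numerator and denominator have (y + 2) as a factor.
After cancelling, the expression reduces to (4*y - 2)/(-4*y^2 + 25*y - 6).
Substituting y = -2 gives 5/36.

5/36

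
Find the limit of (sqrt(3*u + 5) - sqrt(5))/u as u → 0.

A 0/0 form; rationalise with √(5 + 3u) + √5. This collapses the numerator to 3u, leaving 3/(√(5 + 3u) + √5) → 3/(2√5) = 3*√(5)/10.

3*√(5)/10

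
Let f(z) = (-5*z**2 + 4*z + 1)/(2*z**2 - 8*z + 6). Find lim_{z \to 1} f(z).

3/2

Direct substitution gives 0/0, so factor. Both numerator and denominator have (z - 1) as a factor.
After cancelling, the expression reduces to (-5*z - 1)/(2*z - 6).
Substituting z = 1 gives 3/2.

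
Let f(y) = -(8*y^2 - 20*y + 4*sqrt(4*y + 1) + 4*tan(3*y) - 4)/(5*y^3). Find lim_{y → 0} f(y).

Substitution gives 0/0; apply L'Hôpital's rule 3 times.
After differentiating numerator and denominator 3 times the quotient is (648*tan(3*y)^2/cos(3*y)^2 + 216/cos(3*y)^2 + 96/(4*y + 1)^(5/2))/(-30); at y = 0 this is -52/5.

-52/5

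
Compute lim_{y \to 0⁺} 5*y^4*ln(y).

This is a 0·(−∞) form. Rewrite as 5·ln(y) / y^(−4) and apply L'Hôpital:
the derivative quotient is 5·(1/y) / (−4·y^(−5)) = (-5/4)·y^4 → 0.

0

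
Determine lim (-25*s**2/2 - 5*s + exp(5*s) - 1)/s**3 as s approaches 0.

125/6

Direct substitution gives 0/0.
Apply L'Hôpital: lim (-25*s + 5*e^(5*s) - 5)/(3*s^2), still 0/0.
Apply L'Hôpital: lim (25*e^(5*s) - 25)/(6*s), still 0/0.
After 3 applications of L'Hôpital's rule the quotient is (125*e^(5*s))/(6); substituting s = 0 gives 125/6.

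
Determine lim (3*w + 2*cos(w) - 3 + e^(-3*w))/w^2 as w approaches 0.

7/2

Substitution gives 0/0 (the numerator vanishes to order 2).
Expand each term to order w^2: the coefficient of w^2 in e^(-3w) is 9/2 and in 2·cos(w) is -1.
Lower-order terms cancel with the polynomial part, so the numerator is (7/2)·w^2 + o(w^2), and the limit is (7/2)/(1) = 7/2.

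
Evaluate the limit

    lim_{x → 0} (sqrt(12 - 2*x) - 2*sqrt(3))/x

-√(3)/6

Substitution gives 0/0. Multiply numerator and denominator by the conjugate √(12 - 2x) + √12.
The numerator becomes (12 - 2x) − 12 = -2x, so the expression simplifies to -2/(√(12 - 2x) + √12).
Letting x → 0 gives -2/(2√12) = -√(3)/6.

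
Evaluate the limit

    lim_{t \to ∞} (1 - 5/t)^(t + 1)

e^(-5)

The base → 1 and the exponent → ∞: a 1^∞ form.
Take logarithms: (t + 1)·ln(1 - 5/t). Since ln(1+u) ~ u for small u, this behaves like (t)·(-5/t) → -5.
So the limit is e^(-5).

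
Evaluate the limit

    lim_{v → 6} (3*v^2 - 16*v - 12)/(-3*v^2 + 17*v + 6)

-20/19

Direct substitution gives 0/0, so factor. Both numerator and denominator have (v - 6) as a factor.
After cancelling, the expression reduces to (3*v + 2)/(-3*v - 1).
Substituting v = 6 gives -20/19.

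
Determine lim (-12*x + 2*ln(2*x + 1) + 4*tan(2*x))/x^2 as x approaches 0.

-4

Substitution gives 0/0; apply L'Hôpital's rule 2 times.
After differentiating numerator and denominator 2 times the quotient is (32*tan(2*x)/cos(2*x)^2 - 8/(2*x + 1)^2)/(2); at x = 0 this is -4.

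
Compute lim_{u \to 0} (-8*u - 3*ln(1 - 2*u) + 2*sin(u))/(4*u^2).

3/2

Substitution gives 0/0 (the numerator vanishes to order 2).
Expand each term to order u^2: the coefficient of u^2 in -3·ln(1 - 2u) is 6 and in 2·sin(u) is 0.
Lower-order terms cancel with the polynomial part, so the numerator is (6)·u^2 + o(u^2), and the limit is (6)/(4) = 3/2.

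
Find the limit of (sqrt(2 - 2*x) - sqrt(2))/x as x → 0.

A 0/0 form; rationalise with √(2 - 2x) + √2. This collapses the numerator to -2x, leaving -2/(√(2 - 2x) + √2) → -2/(2√2) = -√(2)/2.

-√(2)/2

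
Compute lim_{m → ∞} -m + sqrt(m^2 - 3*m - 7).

This has the form ∞ − ∞. Multiply and divide by the conjugate √(m^2 - 3*m - 7) + m.
That gives (-3m - 7) / (√(m^2 - 3*m - 7) + m).
Divide numerator and denominator by m: the limit is -3/(2·1) = -3/2.

-3/2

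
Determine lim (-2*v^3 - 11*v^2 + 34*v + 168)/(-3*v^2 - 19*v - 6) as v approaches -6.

-50/17

Direct substitution gives 0/0, so factor. Both numerator and denominator have (v + 6) as a factor.
After cancelling, the expression reduces to (-2*v^2 + v + 28)/(-3*v - 1).
Substituting v = -6 gives -50/17.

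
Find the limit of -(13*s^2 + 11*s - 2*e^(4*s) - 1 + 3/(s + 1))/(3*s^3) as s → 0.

Substitution gives 0/0; apply L'Hôpital's rule 3 times.
After differentiating numerator and denominator 3 times the quotient is (-128*e^(4*s) - 18/(s + 1)^4)/(-18); at s = 0 this is 73/9.

73/9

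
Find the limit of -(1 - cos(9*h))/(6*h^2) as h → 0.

-27/4

Substitution gives 0/0.
Use (1 − cos u)/u² → 1/2 with u = 9h: the limit is 9²/(2·(-6)) = -27/4.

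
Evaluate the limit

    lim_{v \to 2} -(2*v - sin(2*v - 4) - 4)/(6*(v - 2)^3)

-2/9

Direct substitution gives 0/0.
Apply L'Hôpital: lim (2 - 2*cos(2*v - 4))/(-18*(v - 2)^2), still 0/0.
Apply L'Hôpital: lim (4*sin(2*v - 4))/(72 - 36*v), still 0/0.
After 3 applications of L'Hôpital's rule the quotient is (8*cos(2*v - 4))/(-36); substituting v = 2 gives -2/9.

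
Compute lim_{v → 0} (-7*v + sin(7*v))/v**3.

-343/6

Direct substitution gives 0/0.
Apply L'Hôpital: lim (7*cos(7*v) - 7)/(3*v^2), still 0/0.
Apply L'Hôpital: lim (-49*sin(7*v))/(6*v), still 0/0.
After 3 applications of L'Hôpital's rule the quotient is (-343*cos(7*v))/(6); substituting v = 0 gives -343/6.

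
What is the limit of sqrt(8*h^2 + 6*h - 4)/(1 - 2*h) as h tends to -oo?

For large |h|, √(8*h^2 + 6*h - 4) ≈ √8·|h| and the denominator ≈ -2h.
Since h → −∞, |h| = −h, giving −√8/(-2) = √(2).

√(2)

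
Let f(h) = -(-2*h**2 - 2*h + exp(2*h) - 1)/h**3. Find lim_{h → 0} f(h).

-4/3

Direct substitution gives 0/0.
Apply L'Hôpital: lim (-4*h + 2*e^(2*h) - 2)/(-3*h^2), still 0/0.
Apply L'Hôpital: lim (4*e^(2*h) - 4)/(-6*h), still 0/0.
After 3 applications of L'Hôpital's rule the quotient is (8*e^(2*h))/(-6); substituting h = 0 gives -4/3.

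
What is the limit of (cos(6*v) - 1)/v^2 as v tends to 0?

Direct substitution gives 0/0.
Apply L'Hôpital: lim (-6*sin(6*v))/(2*v), still 0/0.
After 2 applications of L'Hôpital's rule the quotient is (-36*cos(6*v))/(2); substituting v = 0 gives -18.

-18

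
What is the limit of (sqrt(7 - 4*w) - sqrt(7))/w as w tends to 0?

-2*√(7)/7

Substitution gives 0/0. Multiply numerator and denominator by the conjugate √(7 - 4w) + √7.
The numerator becomes (7 - 4w) − 7 = -4w, so the expression simplifies to -4/(√(7 - 4w) + √7).
Letting w → 0 gives -4/(2√7) = -2*√(7)/7.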